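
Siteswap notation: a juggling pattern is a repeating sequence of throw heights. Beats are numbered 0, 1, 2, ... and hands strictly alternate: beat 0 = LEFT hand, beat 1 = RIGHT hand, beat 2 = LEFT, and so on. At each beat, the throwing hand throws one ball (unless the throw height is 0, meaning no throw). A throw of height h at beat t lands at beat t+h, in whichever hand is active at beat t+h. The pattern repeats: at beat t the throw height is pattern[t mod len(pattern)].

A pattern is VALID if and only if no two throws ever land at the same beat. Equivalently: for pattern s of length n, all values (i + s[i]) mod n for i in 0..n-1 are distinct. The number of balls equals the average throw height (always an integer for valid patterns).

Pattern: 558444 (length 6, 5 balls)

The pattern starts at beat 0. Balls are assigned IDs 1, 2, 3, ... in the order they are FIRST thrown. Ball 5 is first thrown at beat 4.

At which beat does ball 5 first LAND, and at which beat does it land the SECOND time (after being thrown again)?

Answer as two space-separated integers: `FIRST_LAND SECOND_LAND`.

Beat 0 (L): throw ball1 h=5 -> lands@5:R; in-air after throw: [b1@5:R]
Beat 1 (R): throw ball2 h=5 -> lands@6:L; in-air after throw: [b1@5:R b2@6:L]
Beat 2 (L): throw ball3 h=8 -> lands@10:L; in-air after throw: [b1@5:R b2@6:L b3@10:L]
Beat 3 (R): throw ball4 h=4 -> lands@7:R; in-air after throw: [b1@5:R b2@6:L b4@7:R b3@10:L]
Beat 4 (L): throw ball5 h=4 -> lands@8:L; in-air after throw: [b1@5:R b2@6:L b4@7:R b5@8:L b3@10:L]
Beat 5 (R): throw ball1 h=4 -> lands@9:R; in-air after throw: [b2@6:L b4@7:R b5@8:L b1@9:R b3@10:L]
Beat 6 (L): throw ball2 h=5 -> lands@11:R; in-air after throw: [b4@7:R b5@8:L b1@9:R b3@10:L b2@11:R]
Beat 7 (R): throw ball4 h=5 -> lands@12:L; in-air after throw: [b5@8:L b1@9:R b3@10:L b2@11:R b4@12:L]
Beat 8 (L): throw ball5 h=8 -> lands@16:L; in-air after throw: [b1@9:R b3@10:L b2@11:R b4@12:L b5@16:L]
Beat 9 (R): throw ball1 h=4 -> lands@13:R; in-air after throw: [b3@10:L b2@11:R b4@12:L b1@13:R b5@16:L]
Beat 10 (L): throw ball3 h=4 -> lands@14:L; in-air after throw: [b2@11:R b4@12:L b1@13:R b3@14:L b5@16:L]
Beat 11 (R): throw ball2 h=4 -> lands@15:R; in-air after throw: [b4@12:L b1@13:R b3@14:L b2@15:R b5@16:L]
Beat 12 (L): throw ball4 h=5 -> lands@17:R; in-air after throw: [b1@13:R b3@14:L b2@15:R b5@16:L b4@17:R]
Beat 13 (R): throw ball1 h=5 -> lands@18:L; in-air after throw: [b3@14:L b2@15:R b5@16:L b4@17:R b1@18:L]
Beat 14 (L): throw ball3 h=8 -> lands@22:L; in-air after throw: [b2@15:R b5@16:L b4@17:R b1@18:L b3@22:L]
Beat 15 (R): throw ball2 h=4 -> lands@19:R; in-air after throw: [b5@16:L b4@17:R b1@18:L b2@19:R b3@22:L]
Beat 16 (L): throw ball5 h=4 -> lands@20:L; in-air after throw: [b4@17:R b1@18:L b2@19:R b5@20:L b3@22:L]
Ball 5: thrown@4 h=4 -> first land @8; rethrown@8 h=8 -> second land @16

Answer: 8 16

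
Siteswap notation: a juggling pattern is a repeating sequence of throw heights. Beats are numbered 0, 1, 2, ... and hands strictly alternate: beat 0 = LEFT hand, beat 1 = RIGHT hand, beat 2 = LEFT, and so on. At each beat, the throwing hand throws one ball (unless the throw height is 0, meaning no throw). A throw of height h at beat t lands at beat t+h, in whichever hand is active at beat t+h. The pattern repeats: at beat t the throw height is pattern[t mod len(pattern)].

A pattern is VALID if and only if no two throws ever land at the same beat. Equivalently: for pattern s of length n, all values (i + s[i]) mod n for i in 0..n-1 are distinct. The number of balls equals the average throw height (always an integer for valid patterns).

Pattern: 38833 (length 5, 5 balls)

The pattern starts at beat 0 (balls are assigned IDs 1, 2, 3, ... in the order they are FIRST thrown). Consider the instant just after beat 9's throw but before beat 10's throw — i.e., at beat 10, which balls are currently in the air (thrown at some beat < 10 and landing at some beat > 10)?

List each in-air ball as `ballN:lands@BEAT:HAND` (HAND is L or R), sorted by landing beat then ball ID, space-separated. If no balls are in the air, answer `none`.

Answer: ball5:lands@11:R ball2:lands@12:L ball1:lands@14:L ball4:lands@15:R

Derivation:
Beat 0 (L): throw ball1 h=3 -> lands@3:R; in-air after throw: [b1@3:R]
Beat 1 (R): throw ball2 h=8 -> lands@9:R; in-air after throw: [b1@3:R b2@9:R]
Beat 2 (L): throw ball3 h=8 -> lands@10:L; in-air after throw: [b1@3:R b2@9:R b3@10:L]
Beat 3 (R): throw ball1 h=3 -> lands@6:L; in-air after throw: [b1@6:L b2@9:R b3@10:L]
Beat 4 (L): throw ball4 h=3 -> lands@7:R; in-air after throw: [b1@6:L b4@7:R b2@9:R b3@10:L]
Beat 5 (R): throw ball5 h=3 -> lands@8:L; in-air after throw: [b1@6:L b4@7:R b5@8:L b2@9:R b3@10:L]
Beat 6 (L): throw ball1 h=8 -> lands@14:L; in-air after throw: [b4@7:R b5@8:L b2@9:R b3@10:L b1@14:L]
Beat 7 (R): throw ball4 h=8 -> lands@15:R; in-air after throw: [b5@8:L b2@9:R b3@10:L b1@14:L b4@15:R]
Beat 8 (L): throw ball5 h=3 -> lands@11:R; in-air after throw: [b2@9:R b3@10:L b5@11:R b1@14:L b4@15:R]
Beat 9 (R): throw ball2 h=3 -> lands@12:L; in-air after throw: [b3@10:L b5@11:R b2@12:L b1@14:L b4@15:R]
Beat 10 (L): throw ball3 h=3 -> lands@13:R; in-air after throw: [b5@11:R b2@12:L b3@13:R b1@14:L b4@15:R]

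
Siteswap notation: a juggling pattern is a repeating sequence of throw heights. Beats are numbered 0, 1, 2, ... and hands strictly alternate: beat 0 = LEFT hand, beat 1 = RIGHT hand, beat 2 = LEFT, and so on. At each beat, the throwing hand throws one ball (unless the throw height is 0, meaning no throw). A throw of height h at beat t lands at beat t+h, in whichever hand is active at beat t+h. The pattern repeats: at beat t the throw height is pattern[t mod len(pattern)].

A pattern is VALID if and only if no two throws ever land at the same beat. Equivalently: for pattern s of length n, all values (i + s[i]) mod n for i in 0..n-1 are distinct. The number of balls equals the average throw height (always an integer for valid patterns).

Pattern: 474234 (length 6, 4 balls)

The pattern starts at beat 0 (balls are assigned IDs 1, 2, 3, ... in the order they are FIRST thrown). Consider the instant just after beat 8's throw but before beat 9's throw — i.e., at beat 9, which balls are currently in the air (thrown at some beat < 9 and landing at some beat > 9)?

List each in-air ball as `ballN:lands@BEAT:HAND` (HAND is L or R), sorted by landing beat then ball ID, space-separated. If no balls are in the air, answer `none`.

Answer: ball3:lands@10:L ball2:lands@12:L ball1:lands@14:L

Derivation:
Beat 0 (L): throw ball1 h=4 -> lands@4:L; in-air after throw: [b1@4:L]
Beat 1 (R): throw ball2 h=7 -> lands@8:L; in-air after throw: [b1@4:L b2@8:L]
Beat 2 (L): throw ball3 h=4 -> lands@6:L; in-air after throw: [b1@4:L b3@6:L b2@8:L]
Beat 3 (R): throw ball4 h=2 -> lands@5:R; in-air after throw: [b1@4:L b4@5:R b3@6:L b2@8:L]
Beat 4 (L): throw ball1 h=3 -> lands@7:R; in-air after throw: [b4@5:R b3@6:L b1@7:R b2@8:L]
Beat 5 (R): throw ball4 h=4 -> lands@9:R; in-air after throw: [b3@6:L b1@7:R b2@8:L b4@9:R]
Beat 6 (L): throw ball3 h=4 -> lands@10:L; in-air after throw: [b1@7:R b2@8:L b4@9:R b3@10:L]
Beat 7 (R): throw ball1 h=7 -> lands@14:L; in-air after throw: [b2@8:L b4@9:R b3@10:L b1@14:L]
Beat 8 (L): throw ball2 h=4 -> lands@12:L; in-air after throw: [b4@9:R b3@10:L b2@12:L b1@14:L]
Beat 9 (R): throw ball4 h=2 -> lands@11:R; in-air after throw: [b3@10:L b4@11:R b2@12:L b1@14:L]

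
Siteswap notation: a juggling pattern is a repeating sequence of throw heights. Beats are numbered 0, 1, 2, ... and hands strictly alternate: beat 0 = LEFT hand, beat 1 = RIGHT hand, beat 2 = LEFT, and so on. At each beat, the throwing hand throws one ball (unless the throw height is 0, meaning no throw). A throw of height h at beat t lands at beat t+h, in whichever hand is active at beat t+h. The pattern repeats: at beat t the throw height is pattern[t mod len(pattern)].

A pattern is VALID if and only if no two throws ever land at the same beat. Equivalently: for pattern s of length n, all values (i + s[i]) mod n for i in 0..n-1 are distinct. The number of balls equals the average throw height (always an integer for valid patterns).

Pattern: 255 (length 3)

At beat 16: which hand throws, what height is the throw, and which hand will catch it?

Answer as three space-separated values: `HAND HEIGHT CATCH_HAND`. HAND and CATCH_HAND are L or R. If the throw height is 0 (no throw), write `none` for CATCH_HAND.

Beat 16: 16 mod 2 = 0, so hand = L
Throw height = pattern[16 mod 3] = pattern[1] = 5
Lands at beat 16+5=21, 21 mod 2 = 1, so catch hand = R

Answer: L 5 R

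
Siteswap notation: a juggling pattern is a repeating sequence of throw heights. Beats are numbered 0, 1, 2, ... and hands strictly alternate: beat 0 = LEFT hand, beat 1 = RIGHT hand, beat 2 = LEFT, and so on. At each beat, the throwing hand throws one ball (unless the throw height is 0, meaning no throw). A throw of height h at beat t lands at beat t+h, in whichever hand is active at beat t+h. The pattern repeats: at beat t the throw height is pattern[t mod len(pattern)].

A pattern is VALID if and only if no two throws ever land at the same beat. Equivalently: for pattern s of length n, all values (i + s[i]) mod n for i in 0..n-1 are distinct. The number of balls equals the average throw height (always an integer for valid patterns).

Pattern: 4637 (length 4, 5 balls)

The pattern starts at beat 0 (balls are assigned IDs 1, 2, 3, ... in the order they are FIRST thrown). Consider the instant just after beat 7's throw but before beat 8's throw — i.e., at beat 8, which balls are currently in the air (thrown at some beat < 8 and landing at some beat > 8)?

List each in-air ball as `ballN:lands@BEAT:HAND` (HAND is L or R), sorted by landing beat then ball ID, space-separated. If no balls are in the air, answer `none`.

Answer: ball5:lands@9:R ball4:lands@10:L ball3:lands@11:R ball2:lands@14:L

Derivation:
Beat 0 (L): throw ball1 h=4 -> lands@4:L; in-air after throw: [b1@4:L]
Beat 1 (R): throw ball2 h=6 -> lands@7:R; in-air after throw: [b1@4:L b2@7:R]
Beat 2 (L): throw ball3 h=3 -> lands@5:R; in-air after throw: [b1@4:L b3@5:R b2@7:R]
Beat 3 (R): throw ball4 h=7 -> lands@10:L; in-air after throw: [b1@4:L b3@5:R b2@7:R b4@10:L]
Beat 4 (L): throw ball1 h=4 -> lands@8:L; in-air after throw: [b3@5:R b2@7:R b1@8:L b4@10:L]
Beat 5 (R): throw ball3 h=6 -> lands@11:R; in-air after throw: [b2@7:R b1@8:L b4@10:L b3@11:R]
Beat 6 (L): throw ball5 h=3 -> lands@9:R; in-air after throw: [b2@7:R b1@8:L b5@9:R b4@10:L b3@11:R]
Beat 7 (R): throw ball2 h=7 -> lands@14:L; in-air after throw: [b1@8:L b5@9:R b4@10:L b3@11:R b2@14:L]
Beat 8 (L): throw ball1 h=4 -> lands@12:L; in-air after throw: [b5@9:R b4@10:L b3@11:R b1@12:L b2@14:L]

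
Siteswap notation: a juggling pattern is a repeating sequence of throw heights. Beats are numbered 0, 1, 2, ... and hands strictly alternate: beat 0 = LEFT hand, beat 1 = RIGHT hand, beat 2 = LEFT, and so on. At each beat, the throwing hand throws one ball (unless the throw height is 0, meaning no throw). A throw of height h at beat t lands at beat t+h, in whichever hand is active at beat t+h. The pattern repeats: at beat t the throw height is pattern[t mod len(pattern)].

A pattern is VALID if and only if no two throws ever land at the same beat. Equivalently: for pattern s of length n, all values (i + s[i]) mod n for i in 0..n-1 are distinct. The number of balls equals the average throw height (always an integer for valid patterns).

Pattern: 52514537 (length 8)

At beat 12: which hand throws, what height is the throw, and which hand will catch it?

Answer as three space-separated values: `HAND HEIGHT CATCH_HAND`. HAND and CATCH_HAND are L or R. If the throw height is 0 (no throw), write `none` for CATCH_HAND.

Beat 12: 12 mod 2 = 0, so hand = L
Throw height = pattern[12 mod 8] = pattern[4] = 4
Lands at beat 12+4=16, 16 mod 2 = 0, so catch hand = L

Answer: L 4 L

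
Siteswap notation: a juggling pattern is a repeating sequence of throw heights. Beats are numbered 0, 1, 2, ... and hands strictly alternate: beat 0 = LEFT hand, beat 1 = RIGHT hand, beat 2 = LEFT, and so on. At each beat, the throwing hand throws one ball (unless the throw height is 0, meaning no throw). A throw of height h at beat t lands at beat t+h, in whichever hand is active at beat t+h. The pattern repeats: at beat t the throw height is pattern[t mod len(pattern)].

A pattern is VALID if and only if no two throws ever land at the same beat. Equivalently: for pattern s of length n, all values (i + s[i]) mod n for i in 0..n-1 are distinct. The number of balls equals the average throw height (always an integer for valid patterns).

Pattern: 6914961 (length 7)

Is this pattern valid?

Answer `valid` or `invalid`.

i=0: (i + s[i]) mod n = (0 + 6) mod 7 = 6
i=1: (i + s[i]) mod n = (1 + 9) mod 7 = 3
i=2: (i + s[i]) mod n = (2 + 1) mod 7 = 3
i=3: (i + s[i]) mod n = (3 + 4) mod 7 = 0
i=4: (i + s[i]) mod n = (4 + 9) mod 7 = 6
i=5: (i + s[i]) mod n = (5 + 6) mod 7 = 4
i=6: (i + s[i]) mod n = (6 + 1) mod 7 = 0
Residues: [6, 3, 3, 0, 6, 4, 0], distinct: False

Answer: invalid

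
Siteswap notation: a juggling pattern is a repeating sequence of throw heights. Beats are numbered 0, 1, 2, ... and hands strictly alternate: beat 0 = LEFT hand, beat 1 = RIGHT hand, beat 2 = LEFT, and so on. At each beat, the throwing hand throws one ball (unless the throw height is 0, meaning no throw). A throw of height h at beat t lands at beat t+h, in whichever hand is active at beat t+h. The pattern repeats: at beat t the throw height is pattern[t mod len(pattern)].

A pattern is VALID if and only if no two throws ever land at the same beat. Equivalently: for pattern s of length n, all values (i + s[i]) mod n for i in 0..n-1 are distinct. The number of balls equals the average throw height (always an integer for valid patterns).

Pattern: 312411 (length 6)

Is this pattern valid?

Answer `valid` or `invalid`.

Answer: valid

Derivation:
i=0: (i + s[i]) mod n = (0 + 3) mod 6 = 3
i=1: (i + s[i]) mod n = (1 + 1) mod 6 = 2
i=2: (i + s[i]) mod n = (2 + 2) mod 6 = 4
i=3: (i + s[i]) mod n = (3 + 4) mod 6 = 1
i=4: (i + s[i]) mod n = (4 + 1) mod 6 = 5
i=5: (i + s[i]) mod n = (5 + 1) mod 6 = 0
Residues: [3, 2, 4, 1, 5, 0], distinct: True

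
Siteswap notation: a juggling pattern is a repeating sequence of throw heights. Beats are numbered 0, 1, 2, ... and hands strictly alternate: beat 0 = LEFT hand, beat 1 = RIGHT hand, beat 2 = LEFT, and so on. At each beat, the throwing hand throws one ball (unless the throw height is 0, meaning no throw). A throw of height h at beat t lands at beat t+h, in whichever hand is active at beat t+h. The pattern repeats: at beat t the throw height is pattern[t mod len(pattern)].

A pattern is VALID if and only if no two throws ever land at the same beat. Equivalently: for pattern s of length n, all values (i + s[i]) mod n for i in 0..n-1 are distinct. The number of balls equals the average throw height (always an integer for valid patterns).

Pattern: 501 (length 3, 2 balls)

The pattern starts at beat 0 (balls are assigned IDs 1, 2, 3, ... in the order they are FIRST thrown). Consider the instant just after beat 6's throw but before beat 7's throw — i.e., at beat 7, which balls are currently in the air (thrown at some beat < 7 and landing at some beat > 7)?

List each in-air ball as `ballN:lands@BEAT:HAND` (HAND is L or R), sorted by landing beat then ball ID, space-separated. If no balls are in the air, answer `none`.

Beat 0 (L): throw ball1 h=5 -> lands@5:R; in-air after throw: [b1@5:R]
Beat 2 (L): throw ball2 h=1 -> lands@3:R; in-air after throw: [b2@3:R b1@5:R]
Beat 3 (R): throw ball2 h=5 -> lands@8:L; in-air after throw: [b1@5:R b2@8:L]
Beat 5 (R): throw ball1 h=1 -> lands@6:L; in-air after throw: [b1@6:L b2@8:L]
Beat 6 (L): throw ball1 h=5 -> lands@11:R; in-air after throw: [b2@8:L b1@11:R]

Answer: ball2:lands@8:L ball1:lands@11:R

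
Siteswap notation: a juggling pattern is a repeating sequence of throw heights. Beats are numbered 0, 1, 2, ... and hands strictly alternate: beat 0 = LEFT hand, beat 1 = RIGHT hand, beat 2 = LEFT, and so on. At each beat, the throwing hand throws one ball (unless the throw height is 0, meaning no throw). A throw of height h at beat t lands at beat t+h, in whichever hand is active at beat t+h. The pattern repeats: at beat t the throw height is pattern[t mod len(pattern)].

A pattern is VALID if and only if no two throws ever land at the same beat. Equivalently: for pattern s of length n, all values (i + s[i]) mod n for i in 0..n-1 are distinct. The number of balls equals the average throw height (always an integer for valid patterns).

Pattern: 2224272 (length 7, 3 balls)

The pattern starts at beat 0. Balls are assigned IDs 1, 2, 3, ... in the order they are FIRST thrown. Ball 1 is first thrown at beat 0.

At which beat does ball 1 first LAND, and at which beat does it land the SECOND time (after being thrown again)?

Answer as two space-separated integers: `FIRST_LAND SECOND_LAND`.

Beat 0 (L): throw ball1 h=2 -> lands@2:L; in-air after throw: [b1@2:L]
Beat 1 (R): throw ball2 h=2 -> lands@3:R; in-air after throw: [b1@2:L b2@3:R]
Beat 2 (L): throw ball1 h=2 -> lands@4:L; in-air after throw: [b2@3:R b1@4:L]
Beat 3 (R): throw ball2 h=4 -> lands@7:R; in-air after throw: [b1@4:L b2@7:R]
Beat 4 (L): throw ball1 h=2 -> lands@6:L; in-air after throw: [b1@6:L b2@7:R]
Ball 1: thrown@0 h=2 -> first land @2; rethrown@2 h=2 -> second land @4

Answer: 2 4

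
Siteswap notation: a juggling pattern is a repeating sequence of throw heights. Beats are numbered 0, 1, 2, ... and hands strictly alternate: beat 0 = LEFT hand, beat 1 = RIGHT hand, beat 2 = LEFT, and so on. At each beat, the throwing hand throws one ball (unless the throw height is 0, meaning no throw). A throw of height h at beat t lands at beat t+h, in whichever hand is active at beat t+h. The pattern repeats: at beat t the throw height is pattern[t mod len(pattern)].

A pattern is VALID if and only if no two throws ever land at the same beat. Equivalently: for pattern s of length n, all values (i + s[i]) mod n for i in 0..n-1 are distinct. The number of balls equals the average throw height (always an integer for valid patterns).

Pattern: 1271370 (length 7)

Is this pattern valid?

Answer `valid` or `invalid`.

Answer: valid

Derivation:
i=0: (i + s[i]) mod n = (0 + 1) mod 7 = 1
i=1: (i + s[i]) mod n = (1 + 2) mod 7 = 3
i=2: (i + s[i]) mod n = (2 + 7) mod 7 = 2
i=3: (i + s[i]) mod n = (3 + 1) mod 7 = 4
i=4: (i + s[i]) mod n = (4 + 3) mod 7 = 0
i=5: (i + s[i]) mod n = (5 + 7) mod 7 = 5
i=6: (i + s[i]) mod n = (6 + 0) mod 7 = 6
Residues: [1, 3, 2, 4, 0, 5, 6], distinct: True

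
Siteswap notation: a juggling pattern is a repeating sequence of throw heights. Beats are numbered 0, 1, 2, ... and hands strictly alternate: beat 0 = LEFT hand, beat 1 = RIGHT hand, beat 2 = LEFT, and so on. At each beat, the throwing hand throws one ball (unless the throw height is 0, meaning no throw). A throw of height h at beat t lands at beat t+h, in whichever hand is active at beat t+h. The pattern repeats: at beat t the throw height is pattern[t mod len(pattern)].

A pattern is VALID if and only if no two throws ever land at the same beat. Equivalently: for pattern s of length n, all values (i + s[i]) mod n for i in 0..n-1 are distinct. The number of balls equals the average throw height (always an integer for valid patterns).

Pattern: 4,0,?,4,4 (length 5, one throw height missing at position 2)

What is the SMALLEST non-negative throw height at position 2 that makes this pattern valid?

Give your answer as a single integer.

i=0: (0 + 4) mod 5 = 4
i=1: (1 + 0) mod 5 = 1
i=2: s[i]=? (unknown)
i=3: (3 + 4) mod 5 = 2
i=4: (4 + 4) mod 5 = 3
Known residues: [1, 2, 3, 4]; need a permutation of 0..4, so missing residue r = 0
Need (2 + s) mod 5 = 0; smallest s = (0 - 2) mod 5 = 3

Answer: 3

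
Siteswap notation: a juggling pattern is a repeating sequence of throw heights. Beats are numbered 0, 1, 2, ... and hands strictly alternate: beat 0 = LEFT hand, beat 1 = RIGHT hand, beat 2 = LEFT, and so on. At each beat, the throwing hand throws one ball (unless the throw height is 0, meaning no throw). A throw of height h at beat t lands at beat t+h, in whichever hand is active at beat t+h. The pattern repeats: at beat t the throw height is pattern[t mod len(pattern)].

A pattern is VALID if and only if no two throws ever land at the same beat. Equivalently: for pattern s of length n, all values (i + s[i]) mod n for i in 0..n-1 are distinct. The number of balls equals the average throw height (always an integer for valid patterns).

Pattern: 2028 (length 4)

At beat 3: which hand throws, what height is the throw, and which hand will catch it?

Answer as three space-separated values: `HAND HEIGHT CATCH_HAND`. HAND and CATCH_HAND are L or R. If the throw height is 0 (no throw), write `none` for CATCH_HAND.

Answer: R 8 R

Derivation:
Beat 3: 3 mod 2 = 1, so hand = R
Throw height = pattern[3 mod 4] = pattern[3] = 8
Lands at beat 3+8=11, 11 mod 2 = 1, so catch hand = R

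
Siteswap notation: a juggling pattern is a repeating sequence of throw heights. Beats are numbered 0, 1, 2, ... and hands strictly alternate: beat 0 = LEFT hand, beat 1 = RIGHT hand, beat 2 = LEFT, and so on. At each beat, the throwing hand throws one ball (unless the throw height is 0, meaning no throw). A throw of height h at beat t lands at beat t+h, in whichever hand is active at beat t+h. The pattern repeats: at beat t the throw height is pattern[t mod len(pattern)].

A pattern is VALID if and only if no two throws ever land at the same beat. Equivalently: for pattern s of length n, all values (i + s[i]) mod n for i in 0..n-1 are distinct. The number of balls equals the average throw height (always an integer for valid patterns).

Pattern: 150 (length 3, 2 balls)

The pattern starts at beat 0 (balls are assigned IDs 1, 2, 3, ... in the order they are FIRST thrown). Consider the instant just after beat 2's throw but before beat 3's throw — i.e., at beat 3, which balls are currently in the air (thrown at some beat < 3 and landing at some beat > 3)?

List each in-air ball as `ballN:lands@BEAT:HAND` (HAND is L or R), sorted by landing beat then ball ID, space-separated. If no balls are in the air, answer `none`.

Beat 0 (L): throw ball1 h=1 -> lands@1:R; in-air after throw: [b1@1:R]
Beat 1 (R): throw ball1 h=5 -> lands@6:L; in-air after throw: [b1@6:L]
Beat 3 (R): throw ball2 h=1 -> lands@4:L; in-air after throw: [b2@4:L b1@6:L]

Answer: ball1:lands@6:L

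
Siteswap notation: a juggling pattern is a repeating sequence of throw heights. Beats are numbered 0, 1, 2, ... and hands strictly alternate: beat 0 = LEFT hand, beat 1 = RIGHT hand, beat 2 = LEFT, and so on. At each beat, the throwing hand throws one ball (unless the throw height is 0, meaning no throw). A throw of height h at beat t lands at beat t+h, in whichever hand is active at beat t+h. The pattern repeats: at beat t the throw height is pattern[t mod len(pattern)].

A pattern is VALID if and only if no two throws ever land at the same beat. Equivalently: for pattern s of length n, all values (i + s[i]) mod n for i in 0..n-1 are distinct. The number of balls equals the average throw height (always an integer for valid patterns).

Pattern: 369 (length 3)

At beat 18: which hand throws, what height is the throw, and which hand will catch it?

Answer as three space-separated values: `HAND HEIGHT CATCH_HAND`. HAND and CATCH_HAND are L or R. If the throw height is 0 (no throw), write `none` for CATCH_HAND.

Beat 18: 18 mod 2 = 0, so hand = L
Throw height = pattern[18 mod 3] = pattern[0] = 3
Lands at beat 18+3=21, 21 mod 2 = 1, so catch hand = R

Answer: L 3 R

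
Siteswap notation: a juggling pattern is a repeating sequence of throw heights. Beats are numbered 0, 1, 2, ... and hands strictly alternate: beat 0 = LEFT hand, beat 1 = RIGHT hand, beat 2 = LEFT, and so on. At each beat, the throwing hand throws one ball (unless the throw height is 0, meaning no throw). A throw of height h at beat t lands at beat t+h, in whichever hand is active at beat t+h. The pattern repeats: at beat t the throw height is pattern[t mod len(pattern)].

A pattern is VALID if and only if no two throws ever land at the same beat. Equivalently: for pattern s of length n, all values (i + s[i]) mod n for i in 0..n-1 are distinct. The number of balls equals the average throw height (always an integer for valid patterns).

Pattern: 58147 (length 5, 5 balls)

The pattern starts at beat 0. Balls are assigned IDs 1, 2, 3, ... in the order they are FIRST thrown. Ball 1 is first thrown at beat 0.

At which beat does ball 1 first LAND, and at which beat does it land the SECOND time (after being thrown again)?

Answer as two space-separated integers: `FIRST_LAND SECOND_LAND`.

Answer: 5 10

Derivation:
Beat 0 (L): throw ball1 h=5 -> lands@5:R; in-air after throw: [b1@5:R]
Beat 1 (R): throw ball2 h=8 -> lands@9:R; in-air after throw: [b1@5:R b2@9:R]
Beat 2 (L): throw ball3 h=1 -> lands@3:R; in-air after throw: [b3@3:R b1@5:R b2@9:R]
Beat 3 (R): throw ball3 h=4 -> lands@7:R; in-air after throw: [b1@5:R b3@7:R b2@9:R]
Beat 4 (L): throw ball4 h=7 -> lands@11:R; in-air after throw: [b1@5:R b3@7:R b2@9:R b4@11:R]
Beat 5 (R): throw ball1 h=5 -> lands@10:L; in-air after throw: [b3@7:R b2@9:R b1@10:L b4@11:R]
Beat 6 (L): throw ball5 h=8 -> lands@14:L; in-air after throw: [b3@7:R b2@9:R b1@10:L b4@11:R b5@14:L]
Beat 7 (R): throw ball3 h=1 -> lands@8:L; in-air after throw: [b3@8:L b2@9:R b1@10:L b4@11:R b5@14:L]
Beat 8 (L): throw ball3 h=4 -> lands@12:L; in-air after throw: [b2@9:R b1@10:L b4@11:R b3@12:L b5@14:L]
Beat 9 (R): throw ball2 h=7 -> lands@16:L; in-air after throw: [b1@10:L b4@11:R b3@12:L b5@14:L b2@16:L]
Beat 10 (L): throw ball1 h=5 -> lands@15:R; in-air after throw: [b4@11:R b3@12:L b5@14:L b1@15:R b2@16:L]
Ball 1: thrown@0 h=5 -> first land @5; rethrown@5 h=5 -> second land @10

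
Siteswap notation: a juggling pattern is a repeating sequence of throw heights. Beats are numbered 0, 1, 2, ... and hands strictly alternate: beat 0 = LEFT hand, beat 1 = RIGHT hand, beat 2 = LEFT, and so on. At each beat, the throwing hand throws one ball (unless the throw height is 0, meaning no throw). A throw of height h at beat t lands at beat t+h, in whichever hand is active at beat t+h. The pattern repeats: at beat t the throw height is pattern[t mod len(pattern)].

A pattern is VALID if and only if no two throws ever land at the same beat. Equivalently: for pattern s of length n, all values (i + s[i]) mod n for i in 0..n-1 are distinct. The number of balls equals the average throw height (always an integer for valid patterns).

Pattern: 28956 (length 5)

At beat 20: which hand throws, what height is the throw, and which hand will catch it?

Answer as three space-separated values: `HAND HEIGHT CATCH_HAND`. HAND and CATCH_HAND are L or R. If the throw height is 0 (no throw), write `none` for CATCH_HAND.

Beat 20: 20 mod 2 = 0, so hand = L
Throw height = pattern[20 mod 5] = pattern[0] = 2
Lands at beat 20+2=22, 22 mod 2 = 0, so catch hand = L

Answer: L 2 L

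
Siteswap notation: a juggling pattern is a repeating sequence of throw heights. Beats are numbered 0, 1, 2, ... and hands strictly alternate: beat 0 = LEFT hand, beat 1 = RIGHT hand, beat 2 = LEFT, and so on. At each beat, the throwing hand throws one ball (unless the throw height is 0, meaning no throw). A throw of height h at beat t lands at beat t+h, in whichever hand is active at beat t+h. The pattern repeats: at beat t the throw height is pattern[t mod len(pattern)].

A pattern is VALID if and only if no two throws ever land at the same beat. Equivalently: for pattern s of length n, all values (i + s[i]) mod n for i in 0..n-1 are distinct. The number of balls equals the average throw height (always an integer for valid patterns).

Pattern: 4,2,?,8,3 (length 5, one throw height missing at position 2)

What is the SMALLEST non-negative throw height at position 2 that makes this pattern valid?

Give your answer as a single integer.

Answer: 3

Derivation:
i=0: (0 + 4) mod 5 = 4
i=1: (1 + 2) mod 5 = 3
i=2: s[i]=? (unknown)
i=3: (3 + 8) mod 5 = 1
i=4: (4 + 3) mod 5 = 2
Known residues: [1, 2, 3, 4]; need a permutation of 0..4, so missing residue r = 0
Need (2 + s) mod 5 = 0; smallest s = (0 - 2) mod 5 = 3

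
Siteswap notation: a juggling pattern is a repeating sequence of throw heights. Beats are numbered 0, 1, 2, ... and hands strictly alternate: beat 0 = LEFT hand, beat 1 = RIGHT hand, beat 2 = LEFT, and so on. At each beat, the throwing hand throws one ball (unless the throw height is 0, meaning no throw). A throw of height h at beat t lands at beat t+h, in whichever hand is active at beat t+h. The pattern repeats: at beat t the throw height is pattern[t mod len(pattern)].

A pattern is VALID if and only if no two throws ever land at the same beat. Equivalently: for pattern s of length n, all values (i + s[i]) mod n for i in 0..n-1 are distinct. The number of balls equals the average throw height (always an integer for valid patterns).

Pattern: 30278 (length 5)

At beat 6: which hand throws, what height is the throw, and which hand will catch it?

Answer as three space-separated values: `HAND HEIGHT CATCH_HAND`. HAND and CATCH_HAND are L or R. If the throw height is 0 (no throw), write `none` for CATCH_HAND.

Beat 6: 6 mod 2 = 0, so hand = L
Throw height = pattern[6 mod 5] = pattern[1] = 0

Answer: L 0 none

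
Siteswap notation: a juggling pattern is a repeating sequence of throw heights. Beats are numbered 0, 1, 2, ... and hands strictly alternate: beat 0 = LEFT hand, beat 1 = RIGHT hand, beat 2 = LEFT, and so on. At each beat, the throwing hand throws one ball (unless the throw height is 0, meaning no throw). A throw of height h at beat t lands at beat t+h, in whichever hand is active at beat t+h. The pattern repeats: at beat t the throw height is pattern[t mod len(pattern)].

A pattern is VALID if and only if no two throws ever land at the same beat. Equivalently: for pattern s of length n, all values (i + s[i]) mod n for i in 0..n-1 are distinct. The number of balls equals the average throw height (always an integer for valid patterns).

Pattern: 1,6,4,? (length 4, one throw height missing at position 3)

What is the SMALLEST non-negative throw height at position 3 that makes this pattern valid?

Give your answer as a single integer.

i=0: (0 + 1) mod 4 = 1
i=1: (1 + 6) mod 4 = 3
i=2: (2 + 4) mod 4 = 2
i=3: s[i]=? (unknown)
Known residues: [1, 2, 3]; need a permutation of 0..3, so missing residue r = 0
Need (3 + s) mod 4 = 0; smallest s = (0 - 3) mod 4 = 1

Answer: 1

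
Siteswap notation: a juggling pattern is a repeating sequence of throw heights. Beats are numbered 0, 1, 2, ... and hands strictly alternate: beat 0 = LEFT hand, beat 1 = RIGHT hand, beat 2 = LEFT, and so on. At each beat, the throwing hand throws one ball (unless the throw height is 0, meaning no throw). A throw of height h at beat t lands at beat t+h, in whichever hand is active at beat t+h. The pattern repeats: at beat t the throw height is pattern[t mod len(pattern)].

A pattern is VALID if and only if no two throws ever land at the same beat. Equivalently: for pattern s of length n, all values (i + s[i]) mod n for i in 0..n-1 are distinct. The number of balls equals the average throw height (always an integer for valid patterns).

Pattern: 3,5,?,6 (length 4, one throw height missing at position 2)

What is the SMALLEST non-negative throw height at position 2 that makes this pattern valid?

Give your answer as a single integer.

i=0: (0 + 3) mod 4 = 3
i=1: (1 + 5) mod 4 = 2
i=2: s[i]=? (unknown)
i=3: (3 + 6) mod 4 = 1
Known residues: [1, 2, 3]; need a permutation of 0..3, so missing residue r = 0
Need (2 + s) mod 4 = 0; smallest s = (0 - 2) mod 4 = 2

Answer: 2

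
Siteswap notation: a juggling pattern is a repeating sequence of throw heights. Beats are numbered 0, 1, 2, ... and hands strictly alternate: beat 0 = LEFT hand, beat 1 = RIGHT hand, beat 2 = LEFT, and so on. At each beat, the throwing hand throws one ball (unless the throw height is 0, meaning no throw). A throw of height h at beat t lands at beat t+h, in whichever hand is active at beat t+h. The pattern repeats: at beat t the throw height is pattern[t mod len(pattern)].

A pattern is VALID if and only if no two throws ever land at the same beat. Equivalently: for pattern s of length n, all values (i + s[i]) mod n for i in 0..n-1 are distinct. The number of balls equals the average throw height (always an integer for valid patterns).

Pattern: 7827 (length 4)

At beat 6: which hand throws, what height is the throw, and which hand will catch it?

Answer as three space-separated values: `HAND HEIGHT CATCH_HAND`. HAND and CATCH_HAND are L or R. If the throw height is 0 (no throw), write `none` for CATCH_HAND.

Beat 6: 6 mod 2 = 0, so hand = L
Throw height = pattern[6 mod 4] = pattern[2] = 2
Lands at beat 6+2=8, 8 mod 2 = 0, so catch hand = L

Answer: L 2 L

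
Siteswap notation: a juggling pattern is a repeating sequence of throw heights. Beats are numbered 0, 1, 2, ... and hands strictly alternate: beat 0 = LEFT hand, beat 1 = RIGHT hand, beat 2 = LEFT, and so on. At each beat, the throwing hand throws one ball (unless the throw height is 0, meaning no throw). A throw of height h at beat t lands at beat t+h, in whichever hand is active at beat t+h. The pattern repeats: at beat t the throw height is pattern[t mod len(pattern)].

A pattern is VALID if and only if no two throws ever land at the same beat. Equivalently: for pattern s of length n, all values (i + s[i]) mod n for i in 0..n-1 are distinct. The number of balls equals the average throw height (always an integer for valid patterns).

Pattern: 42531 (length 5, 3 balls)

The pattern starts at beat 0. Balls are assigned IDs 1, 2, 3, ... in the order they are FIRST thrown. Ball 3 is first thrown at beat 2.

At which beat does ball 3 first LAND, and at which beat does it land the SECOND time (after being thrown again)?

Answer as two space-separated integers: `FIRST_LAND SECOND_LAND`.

Beat 0 (L): throw ball1 h=4 -> lands@4:L; in-air after throw: [b1@4:L]
Beat 1 (R): throw ball2 h=2 -> lands@3:R; in-air after throw: [b2@3:R b1@4:L]
Beat 2 (L): throw ball3 h=5 -> lands@7:R; in-air after throw: [b2@3:R b1@4:L b3@7:R]
Beat 3 (R): throw ball2 h=3 -> lands@6:L; in-air after throw: [b1@4:L b2@6:L b3@7:R]
Beat 4 (L): throw ball1 h=1 -> lands@5:R; in-air after throw: [b1@5:R b2@6:L b3@7:R]
Beat 5 (R): throw ball1 h=4 -> lands@9:R; in-air after throw: [b2@6:L b3@7:R b1@9:R]
Beat 6 (L): throw ball2 h=2 -> lands@8:L; in-air after throw: [b3@7:R b2@8:L b1@9:R]
Beat 7 (R): throw ball3 h=5 -> lands@12:L; in-air after throw: [b2@8:L b1@9:R b3@12:L]
Beat 8 (L): throw ball2 h=3 -> lands@11:R; in-air after throw: [b1@9:R b2@11:R b3@12:L]
Beat 9 (R): throw ball1 h=1 -> lands@10:L; in-air after throw: [b1@10:L b2@11:R b3@12:L]
Beat 10 (L): throw ball1 h=4 -> lands@14:L; in-air after throw: [b2@11:R b3@12:L b1@14:L]
Beat 11 (R): throw ball2 h=2 -> lands@13:R; in-air after throw: [b3@12:L b2@13:R b1@14:L]
Beat 12 (L): throw ball3 h=5 -> lands@17:R; in-air after throw: [b2@13:R b1@14:L b3@17:R]
Ball 3: thrown@2 h=5 -> first land @7; rethrown@7 h=5 -> second land @12

Answer: 7 12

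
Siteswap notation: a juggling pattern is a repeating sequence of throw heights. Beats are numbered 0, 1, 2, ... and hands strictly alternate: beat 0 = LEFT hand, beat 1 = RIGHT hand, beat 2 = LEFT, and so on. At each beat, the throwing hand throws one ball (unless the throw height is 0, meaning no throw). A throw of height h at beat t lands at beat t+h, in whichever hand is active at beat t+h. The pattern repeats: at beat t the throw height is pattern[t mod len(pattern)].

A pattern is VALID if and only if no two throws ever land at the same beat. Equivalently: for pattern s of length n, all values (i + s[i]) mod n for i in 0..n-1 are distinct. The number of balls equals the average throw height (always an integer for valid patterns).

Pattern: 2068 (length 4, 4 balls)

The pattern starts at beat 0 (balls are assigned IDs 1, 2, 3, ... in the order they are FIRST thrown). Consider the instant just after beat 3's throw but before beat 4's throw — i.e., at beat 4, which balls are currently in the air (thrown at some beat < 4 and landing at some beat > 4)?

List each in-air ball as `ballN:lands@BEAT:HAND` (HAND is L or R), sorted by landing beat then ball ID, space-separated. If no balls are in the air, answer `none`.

Beat 0 (L): throw ball1 h=2 -> lands@2:L; in-air after throw: [b1@2:L]
Beat 2 (L): throw ball1 h=6 -> lands@8:L; in-air after throw: [b1@8:L]
Beat 3 (R): throw ball2 h=8 -> lands@11:R; in-air after throw: [b1@8:L b2@11:R]
Beat 4 (L): throw ball3 h=2 -> lands@6:L; in-air after throw: [b3@6:L b1@8:L b2@11:R]

Answer: ball1:lands@8:L ball2:lands@11:R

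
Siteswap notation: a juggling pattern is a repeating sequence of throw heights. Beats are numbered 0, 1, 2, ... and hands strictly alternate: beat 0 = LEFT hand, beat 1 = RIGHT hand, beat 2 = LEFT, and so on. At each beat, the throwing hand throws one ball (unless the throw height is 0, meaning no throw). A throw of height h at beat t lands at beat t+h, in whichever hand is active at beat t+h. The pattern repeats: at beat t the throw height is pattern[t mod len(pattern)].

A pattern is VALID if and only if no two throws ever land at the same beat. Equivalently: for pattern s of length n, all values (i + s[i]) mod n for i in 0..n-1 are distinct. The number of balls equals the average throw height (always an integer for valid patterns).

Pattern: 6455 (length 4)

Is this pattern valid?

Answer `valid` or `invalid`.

Answer: valid

Derivation:
i=0: (i + s[i]) mod n = (0 + 6) mod 4 = 2
i=1: (i + s[i]) mod n = (1 + 4) mod 4 = 1
i=2: (i + s[i]) mod n = (2 + 5) mod 4 = 3
i=3: (i + s[i]) mod n = (3 + 5) mod 4 = 0
Residues: [2, 1, 3, 0], distinct: True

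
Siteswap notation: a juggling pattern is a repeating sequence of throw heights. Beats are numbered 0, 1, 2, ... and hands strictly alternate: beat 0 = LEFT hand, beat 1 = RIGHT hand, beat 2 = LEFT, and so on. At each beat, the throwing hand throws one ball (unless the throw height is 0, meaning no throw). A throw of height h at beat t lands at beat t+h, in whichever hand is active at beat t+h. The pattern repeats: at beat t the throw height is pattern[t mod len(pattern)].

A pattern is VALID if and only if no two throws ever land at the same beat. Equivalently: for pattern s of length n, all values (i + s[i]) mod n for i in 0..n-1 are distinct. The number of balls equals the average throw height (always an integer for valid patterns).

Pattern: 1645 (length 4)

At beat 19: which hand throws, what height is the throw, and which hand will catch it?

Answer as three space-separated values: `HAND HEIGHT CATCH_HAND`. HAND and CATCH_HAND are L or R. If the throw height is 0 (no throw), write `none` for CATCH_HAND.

Answer: R 5 L

Derivation:
Beat 19: 19 mod 2 = 1, so hand = R
Throw height = pattern[19 mod 4] = pattern[3] = 5
Lands at beat 19+5=24, 24 mod 2 = 0, so catch hand = L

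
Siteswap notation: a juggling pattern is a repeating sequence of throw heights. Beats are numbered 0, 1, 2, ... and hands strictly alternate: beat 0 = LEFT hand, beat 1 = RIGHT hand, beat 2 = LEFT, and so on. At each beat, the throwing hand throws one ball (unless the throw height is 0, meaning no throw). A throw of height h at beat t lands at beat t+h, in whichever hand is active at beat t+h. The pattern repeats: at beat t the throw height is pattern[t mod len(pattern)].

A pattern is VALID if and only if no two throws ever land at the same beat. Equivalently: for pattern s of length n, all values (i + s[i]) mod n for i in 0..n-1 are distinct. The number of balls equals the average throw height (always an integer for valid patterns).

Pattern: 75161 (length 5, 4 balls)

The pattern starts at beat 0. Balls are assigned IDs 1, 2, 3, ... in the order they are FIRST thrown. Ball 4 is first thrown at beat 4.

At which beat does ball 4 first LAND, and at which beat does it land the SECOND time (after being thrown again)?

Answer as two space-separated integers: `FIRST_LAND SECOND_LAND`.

Beat 0 (L): throw ball1 h=7 -> lands@7:R; in-air after throw: [b1@7:R]
Beat 1 (R): throw ball2 h=5 -> lands@6:L; in-air after throw: [b2@6:L b1@7:R]
Beat 2 (L): throw ball3 h=1 -> lands@3:R; in-air after throw: [b3@3:R b2@6:L b1@7:R]
Beat 3 (R): throw ball3 h=6 -> lands@9:R; in-air after throw: [b2@6:L b1@7:R b3@9:R]
Beat 4 (L): throw ball4 h=1 -> lands@5:R; in-air after throw: [b4@5:R b2@6:L b1@7:R b3@9:R]
Beat 5 (R): throw ball4 h=7 -> lands@12:L; in-air after throw: [b2@6:L b1@7:R b3@9:R b4@12:L]
Beat 6 (L): throw ball2 h=5 -> lands@11:R; in-air after throw: [b1@7:R b3@9:R b2@11:R b4@12:L]
Beat 7 (R): throw ball1 h=1 -> lands@8:L; in-air after throw: [b1@8:L b3@9:R b2@11:R b4@12:L]
Beat 8 (L): throw ball1 h=6 -> lands@14:L; in-air after throw: [b3@9:R b2@11:R b4@12:L b1@14:L]
Beat 9 (R): throw ball3 h=1 -> lands@10:L; in-air after throw: [b3@10:L b2@11:R b4@12:L b1@14:L]
Beat 10 (L): throw ball3 h=7 -> lands@17:R; in-air after throw: [b2@11:R b4@12:L b1@14:L b3@17:R]
Beat 11 (R): throw ball2 h=5 -> lands@16:L; in-air after throw: [b4@12:L b1@14:L b2@16:L b3@17:R]
Beat 12 (L): throw ball4 h=1 -> lands@13:R; in-air after throw: [b4@13:R b1@14:L b2@16:L b3@17:R]
Ball 4: thrown@4 h=1 -> first land @5; rethrown@5 h=7 -> second land @12

Answer: 5 12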